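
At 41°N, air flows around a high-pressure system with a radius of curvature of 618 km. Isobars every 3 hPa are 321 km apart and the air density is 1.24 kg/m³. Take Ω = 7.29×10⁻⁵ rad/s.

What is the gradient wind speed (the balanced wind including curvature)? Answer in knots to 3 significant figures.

18.2 knots

Coriolis parameter at 41°N:
f = 2Ω sin φ = 2 × 7.29×10⁻⁵ × sin 41° = 9.57×10⁻⁵ s⁻¹
Pressure gradient: |∂P/∂n| = 300 Pa / 321000 m = 9.35×10⁻⁴ Pa/m
Geostrophic speed: V_g = |∂P/∂n|/(fρ) = 9.35×10⁻⁴/(9.57×10⁻⁵ × 1.24) = 7.88 m/s
Around a high, pressure-gradient force acts outward with centrifugal, so Coriolis balances both:
fV = (1/ρ)|∂P/∂n| + V²/R  →  V² − fR·V + fR·V_g = 0
With fR = 9.57×10⁻⁵ × 618×10³ m = 59.1 m/s:
V = [fR − √((fR)² − 4 fR V_g)]/2 = [59.1 − √(59.1² − 4×59.1×7.88)]/2 = 9.36 m/s
Supergeostrophic (V > V_g = 7.88 m/s), as expected around a high.
Converting: 9.36 m/s × 1.944 = 18.2 knots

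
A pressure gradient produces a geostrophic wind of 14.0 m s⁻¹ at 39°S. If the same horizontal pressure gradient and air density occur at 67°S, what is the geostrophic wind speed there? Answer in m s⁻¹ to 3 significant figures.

9.57 m s⁻¹

With the same pressure gradient and density, V_g ∝ 1/f ∝ 1/sin φ.
V₂ = V₁ · sin φ₁ / sin φ₂ = 14.0 × sin 39° / sin 67°
V₂ = 14.0 × 0.6293/0.9205 = 9.57 m s⁻¹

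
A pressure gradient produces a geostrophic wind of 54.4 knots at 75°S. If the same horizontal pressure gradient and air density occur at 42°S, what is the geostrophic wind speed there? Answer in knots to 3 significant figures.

With the same pressure gradient and density, V_g ∝ 1/f ∝ 1/sin φ.
V₂ = V₁ · sin φ₁ / sin φ₂ = 54.4 × sin 75° / sin 42°
V₂ = 54.4 × 0.9659/0.6691 = 78.5 knots

78.5 knots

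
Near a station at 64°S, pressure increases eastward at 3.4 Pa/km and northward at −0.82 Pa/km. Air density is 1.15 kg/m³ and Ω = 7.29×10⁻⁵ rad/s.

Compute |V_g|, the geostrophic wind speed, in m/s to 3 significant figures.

Coriolis parameter at 64°S:
f = 2Ω sin φ = 2 × 7.29×10⁻⁵ × sin 64° = 1.31×10⁻⁴ s⁻¹
In the Southern Hemisphere f is negative: f = −1.31×10⁻⁴ s⁻¹.
Component geostrophic relations (x east, y north):
u_g = −(1/(fρ)) ∂P/∂y,  v_g = (1/(fρ)) ∂P/∂x
u_g = −(−0.82×10⁻³)/(−1.31×10⁻⁴ × 1.15) = −5.44 m/s;  v_g = (3.4×10⁻³)/(−1.31×10⁻⁴ × 1.15) = −22.6 m/s
|V_g| = √(u_g² + v_g²) = 23.2 m/s

23.2 m/s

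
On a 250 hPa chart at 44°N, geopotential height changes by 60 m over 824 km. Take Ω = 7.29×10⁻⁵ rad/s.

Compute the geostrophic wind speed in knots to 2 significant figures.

Coriolis parameter at 44°N:
f = 2Ω sin φ = 2 × 7.29×10⁻⁵ × sin 44° = 1.01×10⁻⁴ s⁻¹
Height gradient: |∂Z/∂n| = 60 m / 824000 m = 7.28×10⁻⁵
On a pressure surface, geostrophic balance gives V_g = (g/f)|∂Z/∂n|:
V_g = 9.81 × 7.28×10⁻⁵ / 1.01×10⁻⁴ = 7.05 m/s
Converting: 7.05 m/s × 1.944 = 14 knots

14 knots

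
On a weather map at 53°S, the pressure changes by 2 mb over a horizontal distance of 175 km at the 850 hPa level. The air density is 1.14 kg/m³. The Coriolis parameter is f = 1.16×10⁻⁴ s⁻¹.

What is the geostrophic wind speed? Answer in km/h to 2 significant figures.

Pressure gradient: |∂P/∂n| = 200 Pa / 175000 m = 1.14×10⁻³ Pa/m
Geostrophic balance (pressure-gradient force = Coriolis force):
V_g = (1/(fρ)) |∂P/∂n| = 1.14×10⁻³ / (1.16×10⁻⁴ × 1.14) = 8.64 m/s
Converting: 8.64 m/s × 3.6 = 31 km/h

31 km/h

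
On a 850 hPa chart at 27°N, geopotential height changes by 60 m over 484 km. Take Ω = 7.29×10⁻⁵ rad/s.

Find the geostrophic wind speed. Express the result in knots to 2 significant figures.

Coriolis parameter at 27°N:
f = 2Ω sin φ = 2 × 7.29×10⁻⁵ × sin 27° = 6.62×10⁻⁵ s⁻¹
Height gradient: |∂Z/∂n| = 60 m / 484000 m = 1.24×10⁻⁴
On a pressure surface, geostrophic balance gives V_g = (g/f)|∂Z/∂n|:
V_g = 9.81 × 1.24×10⁻⁴ / 6.62×10⁻⁵ = 18.4 m/s
Converting: 18.4 m/s × 1.944 = 36 knots

36 knots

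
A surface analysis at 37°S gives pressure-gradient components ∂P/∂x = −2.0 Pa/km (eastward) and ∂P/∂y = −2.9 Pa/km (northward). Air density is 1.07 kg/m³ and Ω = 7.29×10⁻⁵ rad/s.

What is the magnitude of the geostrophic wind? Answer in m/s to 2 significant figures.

38 m/s

Coriolis parameter at 37°S:
f = 2Ω sin φ = 2 × 7.29×10⁻⁵ × sin 37° = 8.77×10⁻⁵ s⁻¹
In the Southern Hemisphere f is negative: f = −8.77×10⁻⁵ s⁻¹.
Component geostrophic relations (x east, y north):
u_g = −(1/(fρ)) ∂P/∂y,  v_g = (1/(fρ)) ∂P/∂x
u_g = −(−2.9×10⁻³)/(−8.77×10⁻⁵ × 1.07) = −30.9 m/s;  v_g = (−2.0×10⁻³)/(−8.77×10⁻⁵ × 1.07) = 21.3 m/s
|V_g| = √(u_g² + v_g²) = 37.5 m/s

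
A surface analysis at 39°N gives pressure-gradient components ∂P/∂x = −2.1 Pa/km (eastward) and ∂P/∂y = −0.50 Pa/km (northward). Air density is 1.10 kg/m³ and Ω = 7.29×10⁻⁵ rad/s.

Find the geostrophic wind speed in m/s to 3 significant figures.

Coriolis parameter at 39°N:
f = 2Ω sin φ = 2 × 7.29×10⁻⁵ × sin 39° = 9.18×10⁻⁵ s⁻¹
Component geostrophic relations (x east, y north):
u_g = −(1/(fρ)) ∂P/∂y,  v_g = (1/(fρ)) ∂P/∂x
u_g = −(−0.50×10⁻³)/(9.18×10⁻⁵ × 1.10) = 4.95 m/s;  v_g = (−2.1×10⁻³)/(9.18×10⁻⁵ × 1.10) = −20.8 m/s
|V_g| = √(u_g² + v_g²) = 21.4 m/s

21.4 m/s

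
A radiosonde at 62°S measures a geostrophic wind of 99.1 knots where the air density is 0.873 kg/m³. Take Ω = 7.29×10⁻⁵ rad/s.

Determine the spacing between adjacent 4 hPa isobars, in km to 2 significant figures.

70 km

Coriolis parameter at 62°S:
f = 2Ω sin φ = 2 × 7.29×10⁻⁵ × sin 62° = 1.29×10⁻⁴ s⁻¹
Wind speed in SI: 99.1 knots = 51.0 m/s
Geostrophic balance rearranged: |∂P/∂n| = f ρ V_g
|∂P/∂n| = 1.29×10⁻⁴ × 0.873 × 51.0 = 5.73×10⁻³ Pa/m
Isobar spacing: Δn = ΔP/|∂P/∂n| = 400 Pa / 5.73×10⁻³ Pa/m = 69814 m ≈ 70 km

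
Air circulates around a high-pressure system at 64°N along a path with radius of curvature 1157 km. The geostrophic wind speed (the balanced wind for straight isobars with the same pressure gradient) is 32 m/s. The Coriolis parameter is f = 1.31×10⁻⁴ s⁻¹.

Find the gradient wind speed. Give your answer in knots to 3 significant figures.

Around a high, pressure-gradient force acts outward with centrifugal, so Coriolis balances both:
fV = (1/ρ)|∂P/∂n| + V²/R  →  V² − fR·V + fR·V_g = 0
With fR = 1.31×10⁻⁴ × 1157×10³ m = 152 m/s:
V = [fR − √((fR)² − 4 fR V_g)]/2 = [152 − √(152² − 4×152×32)]/2 = 45.9 m/s
Supergeostrophic (V > V_g = 32 m/s), as expected around a high.
Converting: 45.9 m/s × 1.944 = 89.2 knots

89.2 knots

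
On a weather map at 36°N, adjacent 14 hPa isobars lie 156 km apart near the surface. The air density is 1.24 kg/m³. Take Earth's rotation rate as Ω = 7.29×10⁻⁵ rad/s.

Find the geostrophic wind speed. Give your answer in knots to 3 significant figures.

Coriolis parameter at 36°N:
f = 2Ω sin φ = 2 × 7.29×10⁻⁵ × sin 36° = 8.57×10⁻⁵ s⁻¹
Pressure gradient: |∂P/∂n| = 1400 Pa / 156000 m = 8.97×10⁻³ Pa/m
Geostrophic balance (pressure-gradient force = Coriolis force):
V_g = (1/(fρ)) |∂P/∂n| = 8.97×10⁻³ / (8.57×10⁻⁵ × 1.24) = 84.5 m/s
Converting: 84.5 m/s × 1.944 = 164 knots

164 knots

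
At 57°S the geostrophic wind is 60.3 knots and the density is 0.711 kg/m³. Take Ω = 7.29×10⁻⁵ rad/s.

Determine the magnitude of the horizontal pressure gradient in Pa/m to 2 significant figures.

2.7×10⁻³ Pa/m

Coriolis parameter at 57°S:
f = 2Ω sin φ = 2 × 7.29×10⁻⁵ × sin 57° = 1.22×10⁻⁴ s⁻¹
Wind speed in SI: 60.3 knots = 31.0 m/s
Geostrophic balance rearranged: |∂P/∂n| = f ρ V_g
|∂P/∂n| = 1.22×10⁻⁴ × 0.711 × 31.0 = 2.70×10⁻³ Pa/m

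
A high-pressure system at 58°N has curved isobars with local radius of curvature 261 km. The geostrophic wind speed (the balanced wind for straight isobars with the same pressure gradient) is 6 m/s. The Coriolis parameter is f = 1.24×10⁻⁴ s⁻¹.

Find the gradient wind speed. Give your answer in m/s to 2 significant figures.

Around a high, pressure-gradient force acts outward with centrifugal, so Coriolis balances both:
fV = (1/ρ)|∂P/∂n| + V²/R  →  V² − fR·V + fR·V_g = 0
With fR = 1.24×10⁻⁴ × 261×10³ m = 32.4 m/s:
V = [fR − √((fR)² − 4 fR V_g)]/2 = [32.4 − √(32.4² − 4×32.4×6)]/2 = 7.96 m/s
Supergeostrophic (V > V_g = 6 m/s), as expected around a high.

8.0 m/s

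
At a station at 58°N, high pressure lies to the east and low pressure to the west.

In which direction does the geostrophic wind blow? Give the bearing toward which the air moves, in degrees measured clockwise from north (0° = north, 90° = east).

000°

The pressure-gradient force points toward the west (bearing 270°).
Geostrophic balance: in the Northern Hemisphere the Coriolis force deflects motion to the right, so the geostrophic wind blows 90° to the right of the pressure-gradient force (low pressure on the left).
Rotating 270° by 90° clockwise gives 000° — the wind blows toward the north.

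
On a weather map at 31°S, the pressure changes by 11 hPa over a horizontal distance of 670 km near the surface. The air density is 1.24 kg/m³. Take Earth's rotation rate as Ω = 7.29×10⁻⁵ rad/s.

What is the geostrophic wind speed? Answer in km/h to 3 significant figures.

63.5 km/h

Coriolis parameter at 31°S:
f = 2Ω sin φ = 2 × 7.29×10⁻⁵ × sin 31° = 7.51×10⁻⁵ s⁻¹
Pressure gradient: |∂P/∂n| = 1100 Pa / 670000 m = 1.64×10⁻³ Pa/m
Geostrophic balance (pressure-gradient force = Coriolis force):
V_g = (1/(fρ)) |∂P/∂n| = 1.64×10⁻³ / (7.51×10⁻⁵ × 1.24) = 17.6 m/s
Converting: 17.6 m/s × 3.6 = 63.5 km/h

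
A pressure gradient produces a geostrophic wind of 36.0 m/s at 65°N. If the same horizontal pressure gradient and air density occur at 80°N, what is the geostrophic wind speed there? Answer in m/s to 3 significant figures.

With the same pressure gradient and density, V_g ∝ 1/f ∝ 1/sin φ.
V₂ = V₁ · sin φ₁ / sin φ₂ = 36.0 × sin 65° / sin 80°
V₂ = 36.0 × 0.9063/0.9848 = 33.1 m/s

33.1 m/s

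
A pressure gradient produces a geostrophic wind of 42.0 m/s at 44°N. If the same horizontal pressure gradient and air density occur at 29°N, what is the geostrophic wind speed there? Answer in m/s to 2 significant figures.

60 m/s

With the same pressure gradient and density, V_g ∝ 1/f ∝ 1/sin φ.
V₂ = V₁ · sin φ₁ / sin φ₂ = 42.0 × sin 44° / sin 29°
V₂ = 42.0 × 0.6947/0.4848 = 60 m/s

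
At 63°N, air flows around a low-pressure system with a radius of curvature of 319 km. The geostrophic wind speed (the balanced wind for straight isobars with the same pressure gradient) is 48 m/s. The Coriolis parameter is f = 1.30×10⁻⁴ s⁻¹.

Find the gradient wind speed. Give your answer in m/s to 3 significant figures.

28.5 m/s

Around a low, centrifugal force acts outward with Coriolis, so pressure-gradient force balances both:
(1/ρ)|∂P/∂n| = fV + V²/R  →  V² + fR·V − fR·V_g = 0
With fR = 1.30×10⁻⁴ × 319×10³ m = 41.5 m/s:
V = [−fR + √((fR)² + 4 fR V_g)]/2 = [−41.5 + √(41.5² + 4×41.5×48)]/2 = 28.5 m/s
Subgeostrophic (V < V_g = 48 m/s), as expected around a low.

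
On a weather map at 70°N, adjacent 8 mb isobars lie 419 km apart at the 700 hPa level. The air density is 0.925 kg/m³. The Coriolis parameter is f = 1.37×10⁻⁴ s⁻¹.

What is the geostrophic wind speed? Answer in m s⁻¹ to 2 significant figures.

15 m s⁻¹

Pressure gradient: |∂P/∂n| = 800 Pa / 419000 m = 1.91×10⁻³ Pa/m
Geostrophic balance (pressure-gradient force = Coriolis force):
V_g = (1/(fρ)) |∂P/∂n| = 1.91×10⁻³ / (1.37×10⁻⁴ × 0.925) = 15.1 m/s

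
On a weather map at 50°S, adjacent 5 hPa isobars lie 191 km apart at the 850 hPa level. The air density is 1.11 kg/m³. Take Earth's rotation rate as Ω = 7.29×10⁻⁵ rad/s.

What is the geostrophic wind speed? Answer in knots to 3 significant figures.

41.0 knots

Coriolis parameter at 50°S:
f = 2Ω sin φ = 2 × 7.29×10⁻⁵ × sin 50° = 1.12×10⁻⁴ s⁻¹
Pressure gradient: |∂P/∂n| = 500 Pa / 191000 m = 2.62×10⁻³ Pa/m
Geostrophic balance (pressure-gradient force = Coriolis force):
V_g = (1/(fρ)) |∂P/∂n| = 2.62×10⁻³ / (1.12×10⁻⁴ × 1.11) = 21.1 m/s
Converting: 21.1 m/s × 1.944 = 41.0 knots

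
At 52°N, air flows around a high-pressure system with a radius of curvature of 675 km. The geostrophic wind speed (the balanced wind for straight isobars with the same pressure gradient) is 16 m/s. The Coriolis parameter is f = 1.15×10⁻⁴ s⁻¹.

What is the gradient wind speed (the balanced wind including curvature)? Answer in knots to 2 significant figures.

Around a high, pressure-gradient force acts outward with centrifugal, so Coriolis balances both:
fV = (1/ρ)|∂P/∂n| + V²/R  →  V² − fR·V + fR·V_g = 0
With fR = 1.15×10⁻⁴ × 675×10³ m = 77.6 m/s:
V = [fR − √((fR)² − 4 fR V_g)]/2 = [77.6 − √(77.6² − 4×77.6×16)]/2 = 22.6 m/s
Supergeostrophic (V > V_g = 16 m/s), as expected around a high.
Converting: 22.6 m/s × 1.944 = 44 knots

44 knots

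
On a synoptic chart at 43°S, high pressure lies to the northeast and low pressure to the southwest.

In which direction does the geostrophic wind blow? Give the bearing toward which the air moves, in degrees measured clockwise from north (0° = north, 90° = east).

The pressure-gradient force points toward the southwest (bearing 225°).
Geostrophic balance: in the Southern Hemisphere the Coriolis force deflects motion to the left, so the geostrophic wind blows 90° to the left of the pressure-gradient force (low pressure on the right).
Rotating 225° by 90° counterclockwise gives 135° — the wind blows toward the southeast.

135°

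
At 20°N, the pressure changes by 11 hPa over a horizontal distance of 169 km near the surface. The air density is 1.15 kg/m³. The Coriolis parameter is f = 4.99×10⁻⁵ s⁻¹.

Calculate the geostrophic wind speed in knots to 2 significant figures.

Pressure gradient: |∂P/∂n| = 1100 Pa / 169000 m = 6.51×10⁻³ Pa/m
Geostrophic balance (pressure-gradient force = Coriolis force):
V_g = (1/(fρ)) |∂P/∂n| = 6.51×10⁻³ / (4.99×10⁻⁵ × 1.15) = 113 m/s
Converting: 113 m/s × 1.944 = 220 knots

220 knots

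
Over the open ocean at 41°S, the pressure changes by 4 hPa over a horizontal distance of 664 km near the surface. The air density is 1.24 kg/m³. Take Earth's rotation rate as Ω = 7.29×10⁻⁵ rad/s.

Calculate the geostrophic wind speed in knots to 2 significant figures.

Coriolis parameter at 41°S:
f = 2Ω sin φ = 2 × 7.29×10⁻⁵ × sin 41° = 9.57×10⁻⁵ s⁻¹
Pressure gradient: |∂P/∂n| = 400 Pa / 664000 m = 6.02×10⁻⁴ Pa/m
Geostrophic balance (pressure-gradient force = Coriolis force):
V_g = (1/(fρ)) |∂P/∂n| = 6.02×10⁻⁴ / (9.57×10⁻⁵ × 1.24) = 5.08 m/s
Converting: 5.08 m/s × 1.944 = 9.9 knots

9.9 knots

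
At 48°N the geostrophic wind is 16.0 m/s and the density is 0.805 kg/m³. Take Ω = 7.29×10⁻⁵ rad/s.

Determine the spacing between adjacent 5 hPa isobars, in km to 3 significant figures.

358 km

Coriolis parameter at 48°N:
f = 2Ω sin φ = 2 × 7.29×10⁻⁵ × sin 48° = 1.08×10⁻⁴ s⁻¹
Geostrophic balance rearranged: |∂P/∂n| = f ρ V_g
|∂P/∂n| = 1.08×10⁻⁴ × 0.805 × 16.0 = 1.40×10⁻³ Pa/m
Isobar spacing: Δn = ΔP/|∂P/∂n| = 500 Pa / 1.40×10⁻³ Pa/m = 358280 m ≈ 358 km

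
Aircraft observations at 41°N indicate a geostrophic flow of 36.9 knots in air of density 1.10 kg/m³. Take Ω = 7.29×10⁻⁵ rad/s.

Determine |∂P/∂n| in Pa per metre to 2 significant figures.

2.0×10⁻³ Pa/m

Coriolis parameter at 41°N:
f = 2Ω sin φ = 2 × 7.29×10⁻⁵ × sin 41° = 9.57×10⁻⁵ s⁻¹
Wind speed in SI: 36.9 knots = 19.0 m/s
Geostrophic balance rearranged: |∂P/∂n| = f ρ V_g
|∂P/∂n| = 9.57×10⁻⁵ × 1.10 × 19.0 = 2.00×10⁻³ Pa/m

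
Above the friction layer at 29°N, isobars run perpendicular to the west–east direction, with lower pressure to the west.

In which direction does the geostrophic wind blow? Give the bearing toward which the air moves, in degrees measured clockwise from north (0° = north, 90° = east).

000°

The pressure-gradient force points toward the west (bearing 270°).
Geostrophic balance: in the Northern Hemisphere the Coriolis force deflects motion to the right, so the geostrophic wind blows 90° to the right of the pressure-gradient force (low pressure on the left).
Rotating 270° by 90° clockwise gives 000° — the wind blows toward the north.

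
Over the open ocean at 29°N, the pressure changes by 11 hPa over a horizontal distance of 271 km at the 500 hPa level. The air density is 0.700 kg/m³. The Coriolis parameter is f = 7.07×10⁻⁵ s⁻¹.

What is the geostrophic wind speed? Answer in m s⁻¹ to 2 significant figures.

Pressure gradient: |∂P/∂n| = 1100 Pa / 271000 m = 4.06×10⁻³ Pa/m
Geostrophic balance (pressure-gradient force = Coriolis force):
V_g = (1/(fρ)) |∂P/∂n| = 4.06×10⁻³ / (7.07×10⁻⁵ × 0.700) = 82.0 m/s

82 m s⁻¹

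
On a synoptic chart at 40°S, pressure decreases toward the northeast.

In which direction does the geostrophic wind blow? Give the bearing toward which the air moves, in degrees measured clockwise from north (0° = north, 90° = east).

315°

The pressure-gradient force points toward the northeast (bearing 045°).
Geostrophic balance: in the Southern Hemisphere the Coriolis force deflects motion to the left, so the geostrophic wind blows 90° to the left of the pressure-gradient force (low pressure on the right).
Rotating 045° by 90° counterclockwise gives 315° — the wind blows toward the northwest.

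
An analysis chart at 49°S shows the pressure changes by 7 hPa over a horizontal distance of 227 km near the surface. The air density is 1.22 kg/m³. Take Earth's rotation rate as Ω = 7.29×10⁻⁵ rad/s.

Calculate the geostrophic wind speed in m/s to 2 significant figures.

23 m/s

Coriolis parameter at 49°S:
f = 2Ω sin φ = 2 × 7.29×10⁻⁵ × sin 49° = 1.10×10⁻⁴ s⁻¹
Pressure gradient: |∂P/∂n| = 700 Pa / 227000 m = 3.08×10⁻³ Pa/m
Geostrophic balance (pressure-gradient force = Coriolis force):
V_g = (1/(fρ)) |∂P/∂n| = 3.08×10⁻³ / (1.10×10⁻⁴ × 1.22) = 23.0 m/s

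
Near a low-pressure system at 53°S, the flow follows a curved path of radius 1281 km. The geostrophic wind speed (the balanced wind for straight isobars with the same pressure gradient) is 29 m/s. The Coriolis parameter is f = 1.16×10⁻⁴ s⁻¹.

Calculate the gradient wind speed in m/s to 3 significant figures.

Around a low, centrifugal force acts outward with Coriolis, so pressure-gradient force balances both:
(1/ρ)|∂P/∂n| = fV + V²/R  →  V² + fR·V − fR·V_g = 0
With fR = 1.16×10⁻⁴ × 1281×10³ m = 149 m/s:
V = [−fR + √((fR)² + 4 fR V_g)]/2 = [−149 + √(149² + 4×149×29)]/2 = 24.8 m/s
Subgeostrophic (V < V_g = 29 m/s), as expected around a low.

24.8 m/s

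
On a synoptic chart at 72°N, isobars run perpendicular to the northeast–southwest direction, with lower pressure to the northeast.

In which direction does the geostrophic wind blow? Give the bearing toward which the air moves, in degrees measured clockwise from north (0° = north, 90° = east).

The pressure-gradient force points toward the northeast (bearing 045°).
Geostrophic balance: in the Northern Hemisphere the Coriolis force deflects motion to the right, so the geostrophic wind blows 90° to the right of the pressure-gradient force (low pressure on the left).
Rotating 045° by 90° clockwise gives 135° — the wind blows toward the southeast.

135°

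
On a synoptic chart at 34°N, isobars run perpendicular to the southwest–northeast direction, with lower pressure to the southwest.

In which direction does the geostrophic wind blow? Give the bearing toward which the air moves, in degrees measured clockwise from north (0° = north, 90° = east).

The pressure-gradient force points toward the southwest (bearing 225°).
Geostrophic balance: in the Northern Hemisphere the Coriolis force deflects motion to the right, so the geostrophic wind blows 90° to the right of the pressure-gradient force (low pressure on the left).
Rotating 225° by 90° clockwise gives 315° — the wind blows toward the northwest.

315°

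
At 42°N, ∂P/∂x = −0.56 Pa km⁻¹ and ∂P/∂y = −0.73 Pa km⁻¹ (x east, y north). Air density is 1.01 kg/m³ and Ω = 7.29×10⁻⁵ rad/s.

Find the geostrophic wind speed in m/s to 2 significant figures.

9.3 m/s

Coriolis parameter at 42°N:
f = 2Ω sin φ = 2 × 7.29×10⁻⁵ × sin 42° = 9.76×10⁻⁵ s⁻¹
Component geostrophic relations (x east, y north):
u_g = −(1/(fρ)) ∂P/∂y,  v_g = (1/(fρ)) ∂P/∂x
u_g = −(−0.73×10⁻³)/(9.76×10⁻⁵ × 1.01) = 7.41 m/s;  v_g = (−0.56×10⁻³)/(9.76×10⁻⁵ × 1.01) = −5.68 m/s
|V_g| = √(u_g² + v_g²) = 9.34 m/s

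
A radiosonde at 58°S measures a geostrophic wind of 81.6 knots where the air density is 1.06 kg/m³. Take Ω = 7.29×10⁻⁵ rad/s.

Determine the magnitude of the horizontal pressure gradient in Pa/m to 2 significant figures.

5.5×10⁻³ Pa/m

Coriolis parameter at 58°S:
f = 2Ω sin φ = 2 × 7.29×10⁻⁵ × sin 58° = 1.24×10⁻⁴ s⁻¹
Wind speed in SI: 81.6 knots = 42.0 m/s
Geostrophic balance rearranged: |∂P/∂n| = f ρ V_g
|∂P/∂n| = 1.24×10⁻⁴ × 1.06 × 42.0 = 5.50×10⁻³ Pa/m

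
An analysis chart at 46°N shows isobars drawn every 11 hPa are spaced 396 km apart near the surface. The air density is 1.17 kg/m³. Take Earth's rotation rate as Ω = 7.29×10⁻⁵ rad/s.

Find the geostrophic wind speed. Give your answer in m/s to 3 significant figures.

Coriolis parameter at 46°N:
f = 2Ω sin φ = 2 × 7.29×10⁻⁵ × sin 46° = 1.05×10⁻⁴ s⁻¹
Pressure gradient: |∂P/∂n| = 1100 Pa / 396000 m = 2.78×10⁻³ Pa/m
Geostrophic balance (pressure-gradient force = Coriolis force):
V_g = (1/(fρ)) |∂P/∂n| = 2.78×10⁻³ / (1.05×10⁻⁴ × 1.17) = 22.6 m/s

22.6 m/s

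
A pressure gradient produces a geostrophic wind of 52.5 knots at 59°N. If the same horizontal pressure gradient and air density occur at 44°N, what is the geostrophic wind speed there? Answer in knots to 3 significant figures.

With the same pressure gradient and density, V_g ∝ 1/f ∝ 1/sin φ.
V₂ = V₁ · sin φ₁ / sin φ₂ = 52.5 × sin 59° / sin 44°
V₂ = 52.5 × 0.8572/0.6947 = 64.8 knots

64.8 knots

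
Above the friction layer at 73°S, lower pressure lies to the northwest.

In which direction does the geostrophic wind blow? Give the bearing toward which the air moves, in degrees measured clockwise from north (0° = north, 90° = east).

225°

The pressure-gradient force points toward the northwest (bearing 315°).
Geostrophic balance: in the Southern Hemisphere the Coriolis force deflects motion to the left, so the geostrophic wind blows 90° to the left of the pressure-gradient force (low pressure on the right).
Rotating 315° by 90° counterclockwise gives 225° — the wind blows toward the southwest.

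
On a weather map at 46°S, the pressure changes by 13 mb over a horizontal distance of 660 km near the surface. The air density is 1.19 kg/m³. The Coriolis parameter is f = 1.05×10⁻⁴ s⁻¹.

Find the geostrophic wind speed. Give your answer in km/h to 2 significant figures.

Pressure gradient: |∂P/∂n| = 1300 Pa / 660000 m = 1.97×10⁻³ Pa/m
Geostrophic balance (pressure-gradient force = Coriolis force):
V_g = (1/(fρ)) |∂P/∂n| = 1.97×10⁻³ / (1.05×10⁻⁴ × 1.19) = 15.8 m/s
Converting: 15.8 m/s × 3.6 = 57 km/h

57 km/h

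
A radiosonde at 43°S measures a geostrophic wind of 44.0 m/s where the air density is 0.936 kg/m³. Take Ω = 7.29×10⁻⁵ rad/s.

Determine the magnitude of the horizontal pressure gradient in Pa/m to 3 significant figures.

4.10×10⁻³ Pa/m

Coriolis parameter at 43°S:
f = 2Ω sin φ = 2 × 7.29×10⁻⁵ × sin 43° = 9.94×10⁻⁵ s⁻¹
Geostrophic balance rearranged: |∂P/∂n| = f ρ V_g
|∂P/∂n| = 9.94×10⁻⁵ × 0.936 × 44.0 = 4.10×10⁻³ Pa/m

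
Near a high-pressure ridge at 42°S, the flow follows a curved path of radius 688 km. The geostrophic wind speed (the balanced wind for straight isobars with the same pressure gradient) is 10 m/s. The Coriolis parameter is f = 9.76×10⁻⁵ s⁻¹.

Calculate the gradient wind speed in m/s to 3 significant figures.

Around a high, pressure-gradient force acts outward with centrifugal, so Coriolis balances both:
fV = (1/ρ)|∂P/∂n| + V²/R  →  V² − fR·V + fR·V_g = 0
With fR = 9.76×10⁻⁵ × 688×10³ m = 67.1 m/s:
V = [fR − √((fR)² − 4 fR V_g)]/2 = [67.1 − √(67.1² − 4×67.1×10)]/2 = 12.2 m/s
Supergeostrophic (V > V_g = 10 m/s), as expected around a high.

12.2 m/s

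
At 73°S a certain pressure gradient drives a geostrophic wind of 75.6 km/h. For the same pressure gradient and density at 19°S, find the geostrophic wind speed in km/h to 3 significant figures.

With the same pressure gradient and density, V_g ∝ 1/f ∝ 1/sin φ.
V₂ = V₁ · sin φ₁ / sin φ₂ = 75.6 × sin 73° / sin 19°
V₂ = 75.6 × 0.9563/0.3256 = 222 km/h

222 km/h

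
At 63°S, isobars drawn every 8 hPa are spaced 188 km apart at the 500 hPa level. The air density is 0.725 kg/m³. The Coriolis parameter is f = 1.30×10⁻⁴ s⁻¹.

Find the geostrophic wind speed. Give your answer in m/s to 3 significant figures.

45.1 m/s

Pressure gradient: |∂P/∂n| = 800 Pa / 188000 m = 4.26×10⁻³ Pa/m
Geostrophic balance (pressure-gradient force = Coriolis force):
V_g = (1/(fρ)) |∂P/∂n| = 4.26×10⁻³ / (1.30×10⁻⁴ × 0.725) = 45.1 m/s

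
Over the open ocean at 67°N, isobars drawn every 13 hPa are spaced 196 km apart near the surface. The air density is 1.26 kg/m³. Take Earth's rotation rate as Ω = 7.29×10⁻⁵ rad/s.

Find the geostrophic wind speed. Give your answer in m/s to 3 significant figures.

39.2 m/s

Coriolis parameter at 67°N:
f = 2Ω sin φ = 2 × 7.29×10⁻⁵ × sin 67° = 1.34×10⁻⁴ s⁻¹
Pressure gradient: |∂P/∂n| = 1300 Pa / 196000 m = 6.63×10⁻³ Pa/m
Geostrophic balance (pressure-gradient force = Coriolis force):
V_g = (1/(fρ)) |∂P/∂n| = 6.63×10⁻³ / (1.34×10⁻⁴ × 1.26) = 39.2 m/s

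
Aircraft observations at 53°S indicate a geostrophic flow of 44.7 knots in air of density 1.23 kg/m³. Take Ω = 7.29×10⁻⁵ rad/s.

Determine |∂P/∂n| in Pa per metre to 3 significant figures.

3.29×10⁻³ Pa/m

Coriolis parameter at 53°S:
f = 2Ω sin φ = 2 × 7.29×10⁻⁵ × sin 53° = 1.16×10⁻⁴ s⁻¹
Wind speed in SI: 44.7 knots = 23.0 m/s
Geostrophic balance rearranged: |∂P/∂n| = f ρ V_g
|∂P/∂n| = 1.16×10⁻⁴ × 1.23 × 23.0 = 3.29×10⁻³ Pa/m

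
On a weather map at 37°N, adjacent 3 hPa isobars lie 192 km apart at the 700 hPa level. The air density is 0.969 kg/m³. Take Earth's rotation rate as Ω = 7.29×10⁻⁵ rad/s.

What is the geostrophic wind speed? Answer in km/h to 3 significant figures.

Coriolis parameter at 37°N:
f = 2Ω sin φ = 2 × 7.29×10⁻⁵ × sin 37° = 8.77×10⁻⁵ s⁻¹
Pressure gradient: |∂P/∂n| = 300 Pa / 192000 m = 1.56×10⁻³ Pa/m
Geostrophic balance (pressure-gradient force = Coriolis force):
V_g = (1/(fρ)) |∂P/∂n| = 1.56×10⁻³ / (8.77×10⁻⁵ × 0.969) = 18.4 m/s
Converting: 18.4 m/s × 3.6 = 66.2 km/h

66.2 km/h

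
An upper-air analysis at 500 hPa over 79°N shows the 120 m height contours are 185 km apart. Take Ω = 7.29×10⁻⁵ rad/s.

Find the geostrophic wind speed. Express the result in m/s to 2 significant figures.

44 m/s

Coriolis parameter at 79°N:
f = 2Ω sin φ = 2 × 7.29×10⁻⁵ × sin 79° = 1.43×10⁻⁴ s⁻¹
Height gradient: |∂Z/∂n| = 120 m / 185000 m = 6.49×10⁻⁴
On a pressure surface, geostrophic balance gives V_g = (g/f)|∂Z/∂n|:
V_g = 9.81 × 6.49×10⁻⁴ / 1.43×10⁻⁴ = 44.5 m/s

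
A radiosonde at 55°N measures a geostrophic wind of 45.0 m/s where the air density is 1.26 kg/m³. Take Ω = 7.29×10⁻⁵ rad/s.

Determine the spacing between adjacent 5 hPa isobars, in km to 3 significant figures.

73.8 km

Coriolis parameter at 55°N:
f = 2Ω sin φ = 2 × 7.29×10⁻⁵ × sin 55° = 1.19×10⁻⁴ s⁻¹
Geostrophic balance rearranged: |∂P/∂n| = f ρ V_g
|∂P/∂n| = 1.19×10⁻⁴ × 1.26 × 45.0 = 6.77×10⁻³ Pa/m
Isobar spacing: Δn = ΔP/|∂P/∂n| = 500 Pa / 6.77×10⁻³ Pa/m = 73835 m ≈ 73.8 km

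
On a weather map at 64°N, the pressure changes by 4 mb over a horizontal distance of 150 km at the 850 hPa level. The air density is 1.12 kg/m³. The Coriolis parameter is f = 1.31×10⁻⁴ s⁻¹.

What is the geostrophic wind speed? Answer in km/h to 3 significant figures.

65.4 km/h

Pressure gradient: |∂P/∂n| = 400 Pa / 150000 m = 2.67×10⁻³ Pa/m
Geostrophic balance (pressure-gradient force = Coriolis force):
V_g = (1/(fρ)) |∂P/∂n| = 2.67×10⁻³ / (1.31×10⁻⁴ × 1.12) = 18.2 m/s
Converting: 18.2 m/s × 3.6 = 65.4 km/h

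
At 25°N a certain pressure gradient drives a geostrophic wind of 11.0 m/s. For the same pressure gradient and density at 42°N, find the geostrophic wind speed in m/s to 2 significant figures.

With the same pressure gradient and density, V_g ∝ 1/f ∝ 1/sin φ.
V₂ = V₁ · sin φ₁ / sin φ₂ = 11.0 × sin 25° / sin 42°
V₂ = 11.0 × 0.4226/0.6691 = 6.9 m/s

6.9 m/s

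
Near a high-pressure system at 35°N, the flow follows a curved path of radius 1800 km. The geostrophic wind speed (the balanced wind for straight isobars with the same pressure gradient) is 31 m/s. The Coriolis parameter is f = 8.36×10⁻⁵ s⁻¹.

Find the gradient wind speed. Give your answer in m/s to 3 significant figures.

43.7 m/s

Around a high, pressure-gradient force acts outward with centrifugal, so Coriolis balances both:
fV = (1/ρ)|∂P/∂n| + V²/R  →  V² − fR·V + fR·V_g = 0
With fR = 8.36×10⁻⁵ × 1800×10³ m = 150 m/s:
V = [fR − √((fR)² − 4 fR V_g)]/2 = [150 − √(150² − 4×150×31)]/2 = 43.7 m/s
Supergeostrophic (V > V_g = 31 m/s), as expected around a high.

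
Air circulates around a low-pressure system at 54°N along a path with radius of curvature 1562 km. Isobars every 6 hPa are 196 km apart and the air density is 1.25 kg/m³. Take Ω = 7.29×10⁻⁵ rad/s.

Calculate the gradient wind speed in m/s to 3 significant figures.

Coriolis parameter at 54°N:
f = 2Ω sin φ = 2 × 7.29×10⁻⁵ × sin 54° = 1.18×10⁻⁴ s⁻¹
Pressure gradient: |∂P/∂n| = 600 Pa / 196000 m = 3.06×10⁻³ Pa/m
Geostrophic speed: V_g = |∂P/∂n|/(fρ) = 3.06×10⁻³/(1.18×10⁻⁴ × 1.25) = 20.8 m/s
Around a low, centrifugal force acts outward with Coriolis, so pressure-gradient force balances both:
(1/ρ)|∂P/∂n| = fV + V²/R  →  V² + fR·V − fR·V_g = 0
With fR = 1.18×10⁻⁴ × 1562×10³ m = 184 m/s:
V = [−fR + √((fR)² + 4 fR V_g)]/2 = [−184 + √(184² + 4×184×20.8)]/2 = 18.8 m/s
Subgeostrophic (V < V_g = 20.8 m/s), as expected around a low.

18.8 m/s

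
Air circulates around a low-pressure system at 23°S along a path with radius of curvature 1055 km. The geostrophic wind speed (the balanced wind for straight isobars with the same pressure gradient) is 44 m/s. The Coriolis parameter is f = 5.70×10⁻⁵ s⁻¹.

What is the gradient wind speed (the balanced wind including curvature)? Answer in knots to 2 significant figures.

57 knots

Around a low, centrifugal force acts outward with Coriolis, so pressure-gradient force balances both:
(1/ρ)|∂P/∂n| = fV + V²/R  →  V² + fR·V − fR·V_g = 0
With fR = 5.70×10⁻⁵ × 1055×10³ m = 60.1 m/s:
V = [−fR + √((fR)² + 4 fR V_g)]/2 = [−60.1 + √(60.1² + 4×60.1×44)]/2 = 29.5 m/s
Subgeostrophic (V < V_g = 44 m/s), as expected around a low.
Converting: 29.5 m/s × 1.944 = 57 knots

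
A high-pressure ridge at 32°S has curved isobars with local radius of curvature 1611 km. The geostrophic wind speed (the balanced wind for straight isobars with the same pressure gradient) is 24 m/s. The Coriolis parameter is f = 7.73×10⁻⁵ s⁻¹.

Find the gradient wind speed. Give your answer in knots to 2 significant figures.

Around a high, pressure-gradient force acts outward with centrifugal, so Coriolis balances both:
fV = (1/ρ)|∂P/∂n| + V²/R  →  V² − fR·V + fR·V_g = 0
With fR = 7.73×10⁻⁵ × 1611×10³ m = 125 m/s:
V = [fR − √((fR)² − 4 fR V_g)]/2 = [125 − √(125² − 4×125×24)]/2 = 32.5 m/s
Supergeostrophic (V > V_g = 24 m/s), as expected around a high.
Converting: 32.5 m/s × 1.944 = 63 knots

63 knots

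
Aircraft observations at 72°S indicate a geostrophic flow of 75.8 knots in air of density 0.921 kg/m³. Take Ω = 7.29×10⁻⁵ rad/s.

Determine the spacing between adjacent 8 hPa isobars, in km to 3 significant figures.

161 km

Coriolis parameter at 72°S:
f = 2Ω sin φ = 2 × 7.29×10⁻⁵ × sin 72° = 1.39×10⁻⁴ s⁻¹
Wind speed in SI: 75.8 knots = 39.0 m/s
Geostrophic balance rearranged: |∂P/∂n| = f ρ V_g
|∂P/∂n| = 1.39×10⁻⁴ × 0.921 × 39.0 = 4.98×10⁻³ Pa/m
Isobar spacing: Δn = ΔP/|∂P/∂n| = 800 Pa / 4.98×10⁻³ Pa/m = 160642 m ≈ 161 km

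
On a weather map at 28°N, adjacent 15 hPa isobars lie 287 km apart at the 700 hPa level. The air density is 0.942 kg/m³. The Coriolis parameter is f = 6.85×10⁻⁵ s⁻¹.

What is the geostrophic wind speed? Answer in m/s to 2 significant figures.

81 m/s

Pressure gradient: |∂P/∂n| = 1500 Pa / 287000 m = 5.23×10⁻³ Pa/m
Geostrophic balance (pressure-gradient force = Coriolis force):
V_g = (1/(fρ)) |∂P/∂n| = 5.23×10⁻³ / (6.85×10⁻⁵ × 0.942) = 81.0 m/s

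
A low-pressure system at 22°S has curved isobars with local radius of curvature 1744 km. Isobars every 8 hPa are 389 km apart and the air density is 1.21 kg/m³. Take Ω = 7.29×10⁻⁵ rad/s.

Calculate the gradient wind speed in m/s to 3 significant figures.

Coriolis parameter at 22°S:
f = 2Ω sin φ = 2 × 7.29×10⁻⁵ × sin 22° = 5.46×10⁻⁵ s⁻¹
Pressure gradient: |∂P/∂n| = 800 Pa / 389000 m = 2.06×10⁻³ Pa/m
Geostrophic speed: V_g = |∂P/∂n|/(fρ) = 2.06×10⁻³/(5.46×10⁻⁵ × 1.21) = 31.1 m/s
Around a low, centrifugal force acts outward with Coriolis, so pressure-gradient force balances both:
(1/ρ)|∂P/∂n| = fV + V²/R  →  V² + fR·V − fR·V_g = 0
With fR = 5.46×10⁻⁵ × 1744×10³ m = 95.3 m/s:
V = [−fR + √((fR)² + 4 fR V_g)]/2 = [−95.3 + √(95.3² + 4×95.3×31.1)]/2 = 24.7 m/s
Subgeostrophic (V < V_g = 31.1 m/s), as expected around a low.

24.7 m/s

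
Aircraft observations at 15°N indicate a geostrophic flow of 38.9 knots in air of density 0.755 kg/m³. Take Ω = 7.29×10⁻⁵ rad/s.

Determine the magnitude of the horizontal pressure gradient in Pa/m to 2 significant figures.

5.7×10⁻⁴ Pa/m

Coriolis parameter at 15°N:
f = 2Ω sin φ = 2 × 7.29×10⁻⁵ × sin 15° = 3.77×10⁻⁵ s⁻¹
Wind speed in SI: 38.9 knots = 20.0 m/s
Geostrophic balance rearranged: |∂P/∂n| = f ρ V_g
|∂P/∂n| = 3.77×10⁻⁵ × 0.755 × 20.0 = 5.70×10⁻⁴ Pa/m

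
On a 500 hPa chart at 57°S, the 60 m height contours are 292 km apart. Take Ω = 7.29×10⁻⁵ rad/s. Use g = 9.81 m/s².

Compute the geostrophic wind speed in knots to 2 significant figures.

Coriolis parameter at 57°S:
f = 2Ω sin φ = 2 × 7.29×10⁻⁵ × sin 57° = 1.22×10⁻⁴ s⁻¹
Height gradient: |∂Z/∂n| = 60 m / 292000 m = 2.05×10⁻⁴
On a pressure surface, geostrophic balance gives V_g = (g/f)|∂Z/∂n|:
V_g = 9.81 × 2.05×10⁻⁴ / 1.22×10⁻⁴ = 16.5 m/s
Converting: 16.5 m/s × 1.944 = 32 knots

32 knots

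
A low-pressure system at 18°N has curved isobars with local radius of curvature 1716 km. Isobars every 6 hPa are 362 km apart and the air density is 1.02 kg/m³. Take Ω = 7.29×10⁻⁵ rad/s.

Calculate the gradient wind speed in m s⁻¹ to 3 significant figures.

26.8 m s⁻¹

Coriolis parameter at 18°N:
f = 2Ω sin φ = 2 × 7.29×10⁻⁵ × sin 18° = 4.51×10⁻⁵ s⁻¹
Pressure gradient: |∂P/∂n| = 600 Pa / 362000 m = 1.66×10⁻³ Pa/m
Geostrophic speed: V_g = |∂P/∂n|/(fρ) = 1.66×10⁻³/(4.51×10⁻⁵ × 1.02) = 36.1 m/s
Around a low, centrifugal force acts outward with Coriolis, so pressure-gradient force balances both:
(1/ρ)|∂P/∂n| = fV + V²/R  →  V² + fR·V − fR·V_g = 0
With fR = 4.51×10⁻⁵ × 1716×10³ m = 77.3 m/s:
V = [−fR + √((fR)² + 4 fR V_g)]/2 = [−77.3 + √(77.3² + 4×77.3×36.1)]/2 = 26.8 m/s
Subgeostrophic (V < V_g = 36.1 m/s), as expected around a low.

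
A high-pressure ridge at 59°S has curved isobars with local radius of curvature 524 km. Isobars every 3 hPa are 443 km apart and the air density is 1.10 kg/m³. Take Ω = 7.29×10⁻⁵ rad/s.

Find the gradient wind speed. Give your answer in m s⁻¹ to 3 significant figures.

5.37 m s⁻¹

Coriolis parameter at 59°S:
f = 2Ω sin φ = 2 × 7.29×10⁻⁵ × sin 59° = 1.25×10⁻⁴ s⁻¹
Pressure gradient: |∂P/∂n| = 300 Pa / 443000 m = 6.77×10⁻⁴ Pa/m
Geostrophic speed: V_g = |∂P/∂n|/(fρ) = 6.77×10⁻⁴/(1.25×10⁻⁴ × 1.10) = 4.93 m/s
Around a high, pressure-gradient force acts outward with centrifugal, so Coriolis balances both:
fV = (1/ρ)|∂P/∂n| + V²/R  →  V² − fR·V + fR·V_g = 0
With fR = 1.25×10⁻⁴ × 524×10³ m = 65.5 m/s:
V = [fR − √((fR)² − 4 fR V_g)]/2 = [65.5 − √(65.5² − 4×65.5×4.93)]/2 = 5.37 m/s
Supergeostrophic (V > V_g = 4.93 m/s), as expected around a high.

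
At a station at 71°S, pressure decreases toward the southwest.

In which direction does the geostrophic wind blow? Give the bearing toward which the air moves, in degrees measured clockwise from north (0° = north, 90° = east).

The pressure-gradient force points toward the southwest (bearing 225°).
Geostrophic balance: in the Southern Hemisphere the Coriolis force deflects motion to the left, so the geostrophic wind blows 90° to the left of the pressure-gradient force (low pressure on the right).
Rotating 225° by 90° counterclockwise gives 135° — the wind blows toward the southeast.

135°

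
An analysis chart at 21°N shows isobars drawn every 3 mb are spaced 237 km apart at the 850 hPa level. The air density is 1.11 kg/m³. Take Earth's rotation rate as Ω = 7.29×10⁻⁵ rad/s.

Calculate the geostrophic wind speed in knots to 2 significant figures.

Coriolis parameter at 21°N:
f = 2Ω sin φ = 2 × 7.29×10⁻⁵ × sin 21° = 5.23×10⁻⁵ s⁻¹
Pressure gradient: |∂P/∂n| = 300 Pa / 237000 m = 1.27×10⁻³ Pa/m
Geostrophic balance (pressure-gradient force = Coriolis force):
V_g = (1/(fρ)) |∂P/∂n| = 1.27×10⁻³ / (5.23×10⁻⁵ × 1.11) = 21.8 m/s
Converting: 21.8 m/s × 1.944 = 42 knots

42 knots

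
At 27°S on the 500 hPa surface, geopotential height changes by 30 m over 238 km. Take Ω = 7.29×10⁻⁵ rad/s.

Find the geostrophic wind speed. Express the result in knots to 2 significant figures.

36 knots

Coriolis parameter at 27°S:
f = 2Ω sin φ = 2 × 7.29×10⁻⁵ × sin 27° = 6.62×10⁻⁵ s⁻¹
Height gradient: |∂Z/∂n| = 30 m / 238000 m = 1.26×10⁻⁴
On a pressure surface, geostrophic balance gives V_g = (g/f)|∂Z/∂n|:
V_g = 9.81 × 1.26×10⁻⁴ / 6.62×10⁻⁵ = 18.7 m/s
Converting: 18.7 m/s × 1.944 = 36 knots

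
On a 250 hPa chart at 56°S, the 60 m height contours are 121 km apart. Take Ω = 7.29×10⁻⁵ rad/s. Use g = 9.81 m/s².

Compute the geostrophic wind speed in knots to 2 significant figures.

Coriolis parameter at 56°S:
f = 2Ω sin φ = 2 × 7.29×10⁻⁵ × sin 56° = 1.21×10⁻⁴ s⁻¹
Height gradient: |∂Z/∂n| = 60 m / 121000 m = 4.96×10⁻⁴
On a pressure surface, geostrophic balance gives V_g = (g/f)|∂Z/∂n|:
V_g = 9.81 × 4.96×10⁻⁴ / 1.21×10⁻⁴ = 40.2 m/s
Converting: 40.2 m/s × 1.944 = 78 knots

78 knots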